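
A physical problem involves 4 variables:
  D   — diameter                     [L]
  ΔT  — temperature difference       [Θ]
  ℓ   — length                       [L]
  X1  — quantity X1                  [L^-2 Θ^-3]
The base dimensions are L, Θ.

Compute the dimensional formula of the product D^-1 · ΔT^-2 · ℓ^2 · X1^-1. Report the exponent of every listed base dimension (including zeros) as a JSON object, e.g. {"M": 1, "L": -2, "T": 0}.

{"L": 3, "Θ": 1}

Write exponents as rows L,Θ / cols D,ΔT,ℓ,X1:
  L: [ 1  0  1 -2]
  Θ: [ 0  1  0 -3]
  [L]: (-1)·1+(-2)·0+(2)·1+(-1)·-2 = 3
  [Θ]: (-1)·0+(-2)·1+(2)·0+(-1)·-3 = 1
⇒ L^3 Θ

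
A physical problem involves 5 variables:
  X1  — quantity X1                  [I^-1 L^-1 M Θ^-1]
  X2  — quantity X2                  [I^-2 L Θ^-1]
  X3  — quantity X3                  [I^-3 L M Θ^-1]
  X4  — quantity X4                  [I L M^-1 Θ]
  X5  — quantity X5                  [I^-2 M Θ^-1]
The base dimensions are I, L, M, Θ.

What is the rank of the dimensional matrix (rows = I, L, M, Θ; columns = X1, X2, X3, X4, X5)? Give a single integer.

3

Exponent matrix [I,L,M,Θ] × [X1,X2,X3,X4,X5]:
  I: [-1 -2 -3  1 -2]
  L: [-1  1  1  1  0]
  M: [ 1  0  1 -1  1]
  Θ: [-1 -1 -1  1 -1]
Echelon form has 3 nonzero rows (pivots: X1,X2,X3)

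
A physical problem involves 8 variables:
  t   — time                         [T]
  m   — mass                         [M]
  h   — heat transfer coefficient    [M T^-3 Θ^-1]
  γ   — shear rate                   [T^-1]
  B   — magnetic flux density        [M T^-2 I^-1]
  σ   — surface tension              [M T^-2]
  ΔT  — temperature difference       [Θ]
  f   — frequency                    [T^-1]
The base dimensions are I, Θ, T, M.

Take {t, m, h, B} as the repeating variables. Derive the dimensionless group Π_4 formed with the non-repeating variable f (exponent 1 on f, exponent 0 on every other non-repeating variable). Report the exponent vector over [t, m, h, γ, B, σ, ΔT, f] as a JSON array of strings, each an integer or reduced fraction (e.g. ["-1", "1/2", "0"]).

["1", "0", "0", "0", "0", "0", "0", "1"]

Exponent matrix [I,Θ,T,M] × [t,m,h,γ,B,σ,ΔT,f]:
  I: [ 0  0  0  0 -1  0  0  0]
  Θ: [ 0  0 -1  0  0  0  1  0]
  T: [ 1  0 -3 -1 -2 -2  0 -1]
  M: [ 0  1  1  0  1  1  0  0]
Row reduction gives pivot columns t,m,h,B; rank = 4
Repeat: t,m,h,B; free: γ,σ,ΔT,f
RREF:
  r0: [   1    0    0   -1    0   -2   -3   -1]
  r1: [   0    1    0    0    0    1    1    0]
  r2: [   0    0    1    0    0    0   -1    0]
  r3: [   0    0    0    0    1    0    0    0]
Fix exponent of f at 1, γ at 0, σ at 0, ΔT at 0; solve each RREF row for its pivot's exponent:
  r0: exp(t) + (-1)·1 = 0 ⇒ exp(t) = 1
  r1: exp(m) + (0)·1 = 0 ⇒ exp(m) = 0
  r2: exp(h) + (0)·1 = 0 ⇒ exp(h) = 0
  r3: exp(B) + (0)·1 = 0 ⇒ exp(B) = 0
Π_4 = t · f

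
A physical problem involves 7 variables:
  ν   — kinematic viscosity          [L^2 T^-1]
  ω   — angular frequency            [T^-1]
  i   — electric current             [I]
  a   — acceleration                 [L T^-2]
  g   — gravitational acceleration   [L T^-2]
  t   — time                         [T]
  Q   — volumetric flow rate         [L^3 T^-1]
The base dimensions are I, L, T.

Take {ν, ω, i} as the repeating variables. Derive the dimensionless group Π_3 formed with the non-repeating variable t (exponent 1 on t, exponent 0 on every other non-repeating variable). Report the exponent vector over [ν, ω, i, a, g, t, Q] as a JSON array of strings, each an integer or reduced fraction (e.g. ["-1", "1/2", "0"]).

Exponent matrix [I,L,T] × [ν,ω,i,a,g,t,Q]:
  I: [ 0  0  1  0  0  0  0]
  L: [ 2  0  0  1  1  0  3]
  T: [-1 -1  0 -2 -2  1 -1]
Row reduction gives pivot columns ν,ω,i; rank = 3
Repeat: ν,ω,i; free: a,g,t,Q
RREF:
  r0: [   1    0    0  1/2  1/2    0  3/2]
  r1: [   0    1    0  3/2  3/2   -1 -1/2]
  r2: [   0    0    1    0    0    0    0]
Fix exponent of t at 1, a at 0, g at 0, Q at 0; solve each RREF row for its pivot's exponent:
  r0: exp(ν) + (0)·1 = 0 ⇒ exp(ν) = 0
  r1: exp(ω) + (-1)·1 = 0 ⇒ exp(ω) = 1
  r2: exp(i) + (0)·1 = 0 ⇒ exp(i) = 0
Π_3 = ω · t

["0", "1", "0", "0", "0", "1", "0"]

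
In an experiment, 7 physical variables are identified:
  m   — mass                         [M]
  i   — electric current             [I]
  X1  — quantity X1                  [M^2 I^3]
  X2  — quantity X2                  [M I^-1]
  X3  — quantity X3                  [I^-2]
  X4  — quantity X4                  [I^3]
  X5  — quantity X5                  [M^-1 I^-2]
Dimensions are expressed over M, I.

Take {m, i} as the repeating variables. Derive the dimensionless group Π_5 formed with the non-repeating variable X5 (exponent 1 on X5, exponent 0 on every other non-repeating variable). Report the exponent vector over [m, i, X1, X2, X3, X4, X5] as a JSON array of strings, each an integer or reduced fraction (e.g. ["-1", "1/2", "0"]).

Exponent matrix [M,I] × [m,i,X1,X2,X3,X4,X5]:
  M: [ 1  0  2  1  0  0 -1]
  I: [ 0  1  3 -1 -2  3 -2]
Echelon form has 2 nonzero rows (pivots: m,i)
Repeat: m,i; free: X1,X2,X3,X4,X5
RREF:
  r0: [   1    0    2    1    0    0   -1]
  r1: [   0    1    3   -1   -2    3   -2]
Fix exponent of X5 at 1, X1 at 0, X2 at 0, X3 at 0, X4 at 0; solve each RREF row for its pivot's exponent:
  r0: exp(m) + (-1)·1 = 0 ⇒ exp(m) = 1
  r1: exp(i) + (-2)·1 = 0 ⇒ exp(i) = 2
Π_5 = m · i^2 · X5

["1", "2", "0", "0", "0", "0", "1"]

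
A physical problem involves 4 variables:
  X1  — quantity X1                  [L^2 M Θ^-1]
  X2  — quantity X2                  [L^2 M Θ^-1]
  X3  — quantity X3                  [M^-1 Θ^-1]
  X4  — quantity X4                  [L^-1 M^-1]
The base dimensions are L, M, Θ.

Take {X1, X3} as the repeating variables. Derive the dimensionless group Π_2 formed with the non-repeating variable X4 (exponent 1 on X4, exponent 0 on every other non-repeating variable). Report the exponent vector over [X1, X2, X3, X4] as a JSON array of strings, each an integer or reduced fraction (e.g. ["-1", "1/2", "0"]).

["1/2", "0", "-1/2", "1"]

Write exponents as rows L,M,Θ / cols X1,X2,X3,X4:
  L: [ 2  2  0 -1]
  M: [ 1  1 -1 -1]
  Θ: [-1 -1 -1  0]
RREF → pivots at {X1,X3} ⇒ r = 2
Repeat: X1,X3; free: X2,X4
RREF:
  r0: [   1    1    0 -1/2]
  r1: [   0    0    1  1/2]
  r2: [   0    0    0    0]
Fix exponent of X4 at 1, X2 at 0; solve each RREF row for its pivot's exponent:
  r0: exp(X1) + (-1/2)·1 = 0 ⇒ exp(X1) = 1/2
  r1: exp(X3) + (1/2)·1 = 0 ⇒ exp(X3) = -1/2
Π_2 = X1^(1/2) · X3^(-1/2) · X4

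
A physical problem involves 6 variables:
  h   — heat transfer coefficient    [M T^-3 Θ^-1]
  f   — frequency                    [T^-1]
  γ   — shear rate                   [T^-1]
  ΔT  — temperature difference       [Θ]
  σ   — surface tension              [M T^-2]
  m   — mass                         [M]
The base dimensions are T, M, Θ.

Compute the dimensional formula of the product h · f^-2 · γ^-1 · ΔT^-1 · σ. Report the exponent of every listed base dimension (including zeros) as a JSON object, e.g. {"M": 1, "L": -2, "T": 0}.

{"T": -2, "M": 2, "Θ": -2}

Exponent matrix [T,M,Θ] × [h,f,γ,ΔT,σ,m]:
  T: [-3 -1 -1  0 -2  0]
  M: [ 1  0  0  0  1  1]
  Θ: [-1  0  0  1  0  0]
  [T]: (1)·-3+(-2)·-1+(-1)·-1+(-1)·0+(1)·-2 = -2
  [M]: (1)·1+(-2)·0+(-1)·0+(-1)·0+(1)·1 = 2
  [Θ]: (1)·-1+(-2)·0+(-1)·0+(-1)·1+(1)·0 = -2
⇒ T^-2 M^2 Θ^-2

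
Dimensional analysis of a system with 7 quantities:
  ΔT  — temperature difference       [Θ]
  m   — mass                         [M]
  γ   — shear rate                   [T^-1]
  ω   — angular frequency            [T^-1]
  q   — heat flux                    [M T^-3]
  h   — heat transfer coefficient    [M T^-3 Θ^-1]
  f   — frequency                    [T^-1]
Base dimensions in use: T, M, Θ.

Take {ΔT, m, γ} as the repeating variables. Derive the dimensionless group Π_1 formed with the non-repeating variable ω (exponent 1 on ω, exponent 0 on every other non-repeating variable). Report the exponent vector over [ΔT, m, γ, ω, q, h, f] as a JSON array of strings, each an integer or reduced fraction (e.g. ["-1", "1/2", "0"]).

Exponent matrix [T,M,Θ] × [ΔT,m,γ,ω,q,h,f]:
  T: [ 0  0 -1 -1 -3 -3 -1]
  M: [ 0  1  0  0  1  1  0]
  Θ: [ 1  0  0  0  0 -1  0]
Echelon form has 3 nonzero rows (pivots: ΔT,m,γ)
Pivot set = {ΔT,m,γ}, free = {ω,q,h,f}
RREF:
  r0: [   1    0    0    0    0   -1    0]
  r1: [   0    1    0    0    1    1    0]
  r2: [   0    0    1    1    3    3    1]
Fix exponent of ω at 1, q at 0, h at 0, f at 0; solve each RREF row for its pivot's exponent:
  r0: exp(ΔT) + (0)·1 = 0 ⇒ exp(ΔT) = 0
  r1: exp(m) + (0)·1 = 0 ⇒ exp(m) = 0
  r2: exp(γ) + (1)·1 = 0 ⇒ exp(γ) = -1
Π_1 = γ^-1 · ω

["0", "0", "-1", "1", "0", "0", "0"]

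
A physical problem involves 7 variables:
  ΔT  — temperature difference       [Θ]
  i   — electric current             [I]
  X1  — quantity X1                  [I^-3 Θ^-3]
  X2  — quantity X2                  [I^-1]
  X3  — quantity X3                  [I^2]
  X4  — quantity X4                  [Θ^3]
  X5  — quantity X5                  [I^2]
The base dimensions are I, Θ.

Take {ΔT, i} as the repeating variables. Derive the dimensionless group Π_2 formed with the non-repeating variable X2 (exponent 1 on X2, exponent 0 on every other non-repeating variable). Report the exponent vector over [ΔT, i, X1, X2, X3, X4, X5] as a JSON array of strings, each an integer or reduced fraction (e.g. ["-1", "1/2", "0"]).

Dimensional matrix (I×Θ by ΔT×i×X1×X2×X3×X4×X5):
  I: [ 0  1 -3 -1  2  0  2]
  Θ: [ 1  0 -3  0  0  3  0]
Echelon form has 2 nonzero rows (pivots: ΔT,i)
Repeat: ΔT,i; free: X1,X2,X3,X4,X5
RREF:
  r0: [   1    0   -3    0    0    3    0]
  r1: [   0    1   -3   -1    2    0    2]
Fix exponent of X2 at 1, X1 at 0, X3 at 0, X4 at 0, X5 at 0; solve each RREF row for its pivot's exponent:
  r0: exp(ΔT) + (0)·1 = 0 ⇒ exp(ΔT) = 0
  r1: exp(i) + (-1)·1 = 0 ⇒ exp(i) = 1
Π_2 = i · X2

["0", "1", "0", "1", "0", "0", "0"]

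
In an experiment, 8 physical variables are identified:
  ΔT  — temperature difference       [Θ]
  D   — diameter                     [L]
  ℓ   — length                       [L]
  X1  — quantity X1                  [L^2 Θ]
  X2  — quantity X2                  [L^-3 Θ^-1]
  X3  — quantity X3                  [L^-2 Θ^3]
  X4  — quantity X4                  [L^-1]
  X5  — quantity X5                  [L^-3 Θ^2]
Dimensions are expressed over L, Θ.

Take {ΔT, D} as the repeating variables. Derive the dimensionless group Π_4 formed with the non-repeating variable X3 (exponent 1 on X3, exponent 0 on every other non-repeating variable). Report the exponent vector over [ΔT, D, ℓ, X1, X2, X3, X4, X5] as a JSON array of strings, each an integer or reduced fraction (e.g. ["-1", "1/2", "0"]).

Write exponents as rows L,Θ / cols ΔT,D,ℓ,X1,X2,X3,X4,X5:
  L: [ 0  1  1  2 -3 -2 -1 -3]
  Θ: [ 1  0  0  1 -1  3  0  2]
Row reduction gives pivot columns ΔT,D; rank = 2
Repeat: ΔT,D; free: ℓ,X1,X2,X3,X4,X5
RREF:
  r0: [   1    0    0    1   -1    3    0    2]
  r1: [   0    1    1    2   -3   -2   -1   -3]
Fix exponent of X3 at 1, ℓ at 0, X1 at 0, X2 at 0, X4 at 0, X5 at 0; solve each RREF row for its pivot's exponent:
  r0: exp(ΔT) + (3)·1 = 0 ⇒ exp(ΔT) = -3
  r1: exp(D) + (-2)·1 = 0 ⇒ exp(D) = 2
Π_4 = ΔT^-3 · D^2 · X3

["-3", "2", "0", "0", "0", "1", "0", "0"]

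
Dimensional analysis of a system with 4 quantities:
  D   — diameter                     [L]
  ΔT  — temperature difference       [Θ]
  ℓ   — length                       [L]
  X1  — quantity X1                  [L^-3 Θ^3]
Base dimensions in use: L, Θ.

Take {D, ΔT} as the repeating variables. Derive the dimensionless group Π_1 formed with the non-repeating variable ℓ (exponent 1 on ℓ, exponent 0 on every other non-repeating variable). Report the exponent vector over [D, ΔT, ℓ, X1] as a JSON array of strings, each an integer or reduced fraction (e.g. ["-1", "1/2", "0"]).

Dimensional matrix (L×Θ by D×ΔT×ℓ×X1):
  L: [ 1  0  1 -3]
  Θ: [ 0  1  0  3]
Row reduction gives pivot columns D,ΔT; rank = 2
Pivot set = {D,ΔT}, free = {ℓ,X1}
RREF:
  r0: [   1    0    1   -3]
  r1: [   0    1    0    3]
Fix exponent of ℓ at 1, X1 at 0; solve each RREF row for its pivot's exponent:
  r0: exp(D) + (1)·1 = 0 ⇒ exp(D) = -1
  r1: exp(ΔT) + (0)·1 = 0 ⇒ exp(ΔT) = 0
Π_1 = D^-1 · ℓ

["-1", "0", "1", "0"]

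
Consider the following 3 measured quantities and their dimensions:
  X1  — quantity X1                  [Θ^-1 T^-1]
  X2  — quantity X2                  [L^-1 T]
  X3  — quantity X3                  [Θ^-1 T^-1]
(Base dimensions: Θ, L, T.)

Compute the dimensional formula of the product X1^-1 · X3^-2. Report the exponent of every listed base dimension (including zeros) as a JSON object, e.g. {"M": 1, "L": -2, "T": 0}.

Dimensional matrix (Θ×L×T by X1×X2×X3):
  Θ: [-1  0 -1]
  L: [ 0 -1  0]
  T: [-1  1 -1]
  [Θ]: (-1)·-1+(-2)·-1 = 3
  [L]: (-1)·0+(-2)·0 = 0
  [T]: (-1)·-1+(-2)·-1 = 3
⇒ Θ^3 T^3

{"Θ": 3, "L": 0, "T": 3}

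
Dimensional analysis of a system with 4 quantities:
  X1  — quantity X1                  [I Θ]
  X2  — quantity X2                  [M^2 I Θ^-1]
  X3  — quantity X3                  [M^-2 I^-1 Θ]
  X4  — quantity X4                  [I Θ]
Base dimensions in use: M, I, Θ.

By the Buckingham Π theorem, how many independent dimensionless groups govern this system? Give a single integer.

Exponent matrix [M,I,Θ] × [X1,X2,X3,X4]:
  M: [ 0  2 -2  0]
  I: [ 1  1 -1  1]
  Θ: [ 1 -1  1  1]
RREF → pivots at {X1,X2} ⇒ r = 2
n=4, r=2 ⇒ 2 dimensionless groups

2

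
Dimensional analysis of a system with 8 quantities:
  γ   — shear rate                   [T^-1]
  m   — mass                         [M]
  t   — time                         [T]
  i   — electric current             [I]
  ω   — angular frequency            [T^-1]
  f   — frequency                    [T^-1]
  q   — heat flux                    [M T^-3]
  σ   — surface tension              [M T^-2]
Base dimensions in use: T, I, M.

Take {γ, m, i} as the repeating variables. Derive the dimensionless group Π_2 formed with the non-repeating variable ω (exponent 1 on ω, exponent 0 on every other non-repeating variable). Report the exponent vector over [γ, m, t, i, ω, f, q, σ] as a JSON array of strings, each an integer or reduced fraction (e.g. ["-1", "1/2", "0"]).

Write exponents as rows T,I,M / cols γ,m,t,i,ω,f,q,σ:
  T: [-1  0  1  0 -1 -1 -3 -2]
  I: [ 0  0  0  1  0  0  0  0]
  M: [ 0  1  0  0  0  0  1  1]
Row reduction gives pivot columns γ,m,i; rank = 3
Repeat: γ,m,i; free: t,ω,f,q,σ
RREF:
  r0: [   1    0   -1    0    1    1    3    2]
  r1: [   0    1    0    0    0    0    1    1]
  r2: [   0    0    0    1    0    0    0    0]
Fix exponent of ω at 1, t at 0, f at 0, q at 0, σ at 0; solve each RREF row for its pivot's exponent:
  r0: exp(γ) + (1)·1 = 0 ⇒ exp(γ) = -1
  r1: exp(m) + (0)·1 = 0 ⇒ exp(m) = 0
  r2: exp(i) + (0)·1 = 0 ⇒ exp(i) = 0
Π_2 = γ^-1 · ω

["-1", "0", "0", "0", "1", "0", "0", "0"]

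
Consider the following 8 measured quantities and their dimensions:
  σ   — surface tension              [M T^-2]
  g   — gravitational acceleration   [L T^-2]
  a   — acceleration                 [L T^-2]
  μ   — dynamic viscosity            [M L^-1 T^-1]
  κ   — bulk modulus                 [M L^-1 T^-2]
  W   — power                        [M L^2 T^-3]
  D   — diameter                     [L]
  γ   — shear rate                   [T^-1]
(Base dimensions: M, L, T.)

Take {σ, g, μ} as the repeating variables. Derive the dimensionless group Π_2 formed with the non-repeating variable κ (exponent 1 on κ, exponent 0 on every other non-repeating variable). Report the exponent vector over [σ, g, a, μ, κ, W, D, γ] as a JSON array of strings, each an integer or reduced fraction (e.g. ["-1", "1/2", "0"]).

["1", "-1", "0", "-2", "1", "0", "0", "0"]

Write exponents as rows M,L,T / cols σ,g,a,μ,κ,W,D,γ:
  M: [ 1  0  0  1  1  1  0  0]
  L: [ 0  1  1 -1 -1  2  1  0]
  T: [-2 -2 -2 -1 -2 -3  0 -1]
Row reduction gives pivot columns σ,g,μ; rank = 3
Repeat: σ,g,μ; free: a,κ,W,D,γ
RREF:
  r0: [   1    0    0    0   -1    4    2   -1]
  r1: [   0    1    1    0    1   -1   -1    1]
  r2: [   0    0    0    1    2   -3   -2    1]
Fix exponent of κ at 1, a at 0, W at 0, D at 0, γ at 0; solve each RREF row for its pivot's exponent:
  r0: exp(σ) + (-1)·1 = 0 ⇒ exp(σ) = 1
  r1: exp(g) + (1)·1 = 0 ⇒ exp(g) = -1
  r2: exp(μ) + (2)·1 = 0 ⇒ exp(μ) = -2
Π_2 = σ · g^-1 · μ^-2 · κ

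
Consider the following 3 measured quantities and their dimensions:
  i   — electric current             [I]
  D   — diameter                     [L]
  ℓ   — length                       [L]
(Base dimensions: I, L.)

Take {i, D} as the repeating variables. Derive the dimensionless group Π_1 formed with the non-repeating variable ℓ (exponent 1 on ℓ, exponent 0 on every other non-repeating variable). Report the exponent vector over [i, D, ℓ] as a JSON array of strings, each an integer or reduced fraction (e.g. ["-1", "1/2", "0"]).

Write exponents as rows I,L / cols i,D,ℓ:
  I: [ 1  0  0]
  L: [ 0  1  1]
Row reduction gives pivot columns i,D; rank = 2
Repeat: i,D; free: ℓ
RREF:
  r0: [   1    0    0]
  r1: [   0    1    1]
Fix exponent of ℓ at 1; solve each RREF row for its pivot's exponent:
  r0: exp(i) + (0)·1 = 0 ⇒ exp(i) = 0
  r1: exp(D) + (1)·1 = 0 ⇒ exp(D) = -1
Π_1 = D^-1 · ℓ

["0", "-1", "1"]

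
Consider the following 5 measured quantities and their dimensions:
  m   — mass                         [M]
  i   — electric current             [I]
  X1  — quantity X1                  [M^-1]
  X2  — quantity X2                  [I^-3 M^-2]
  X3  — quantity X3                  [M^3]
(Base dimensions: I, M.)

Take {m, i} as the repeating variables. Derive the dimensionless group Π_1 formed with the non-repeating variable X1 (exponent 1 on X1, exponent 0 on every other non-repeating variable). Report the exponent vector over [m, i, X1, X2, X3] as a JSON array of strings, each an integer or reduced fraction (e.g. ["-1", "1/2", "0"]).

Dimensional matrix (I×M by m×i×X1×X2×X3):
  I: [ 0  1  0 -3  0]
  M: [ 1  0 -1 -2  3]
RREF → pivots at {m,i} ⇒ r = 2
Pivot set = {m,i}, free = {X1,X2,X3}
RREF:
  r0: [   1    0   -1   -2    3]
  r1: [   0    1    0   -3    0]
Fix exponent of X1 at 1, X2 at 0, X3 at 0; solve each RREF row for its pivot's exponent:
  r0: exp(m) + (-1)·1 = 0 ⇒ exp(m) = 1
  r1: exp(i) + (0)·1 = 0 ⇒ exp(i) = 0
Π_1 = m · X1

["1", "0", "1", "0", "0"]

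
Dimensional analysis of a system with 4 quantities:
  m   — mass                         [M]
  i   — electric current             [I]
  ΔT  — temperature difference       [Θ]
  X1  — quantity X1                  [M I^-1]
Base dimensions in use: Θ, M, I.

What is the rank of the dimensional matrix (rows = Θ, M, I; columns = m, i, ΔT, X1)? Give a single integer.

3

Dimensional matrix (Θ×M×I by m×i×ΔT×X1):
  Θ: [ 0  0  1  0]
  M: [ 1  0  0  1]
  I: [ 0  1  0 -1]
Row reduction gives pivot columns m,i,ΔT; rank = 3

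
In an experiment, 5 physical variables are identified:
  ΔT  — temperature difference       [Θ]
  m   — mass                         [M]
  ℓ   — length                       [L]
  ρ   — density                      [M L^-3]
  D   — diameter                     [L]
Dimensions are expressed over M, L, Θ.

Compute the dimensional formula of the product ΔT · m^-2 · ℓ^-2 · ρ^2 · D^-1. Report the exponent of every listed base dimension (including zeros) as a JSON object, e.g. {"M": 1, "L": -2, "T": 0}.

Exponent matrix [M,L,Θ] × [ΔT,m,ℓ,ρ,D]:
  M: [ 0  1  0  1  0]
  L: [ 0  0  1 -3  1]
  Θ: [ 1  0  0  0  0]
  [M]: (1)·0+(-2)·1+(-2)·0+(2)·1+(-1)·0 = 0
  [L]: (1)·0+(-2)·0+(-2)·1+(2)·-3+(-1)·1 = -9
  [Θ]: (1)·1+(-2)·0+(-2)·0+(2)·0+(-1)·0 = 1
⇒ L^-9 Θ

{"M": 0, "L": -9, "Θ": 1}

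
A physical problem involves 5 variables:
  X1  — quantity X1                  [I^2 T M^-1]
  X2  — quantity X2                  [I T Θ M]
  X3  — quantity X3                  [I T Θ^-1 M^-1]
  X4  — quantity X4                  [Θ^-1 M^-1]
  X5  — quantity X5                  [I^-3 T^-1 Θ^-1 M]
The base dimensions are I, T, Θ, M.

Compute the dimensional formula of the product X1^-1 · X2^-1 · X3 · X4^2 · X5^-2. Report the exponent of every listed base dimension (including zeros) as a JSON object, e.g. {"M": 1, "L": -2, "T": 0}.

Exponent matrix [I,T,Θ,M] × [X1,X2,X3,X4,X5]:
  I: [ 2  1  1  0 -3]
  T: [ 1  1  1  0 -1]
  Θ: [ 0  1 -1 -1 -1]
  M: [-1  1 -1 -1  1]
  [I]: (-1)·2+(-1)·1+(1)·1+(2)·0+(-2)·-3 = 4
  [T]: (-1)·1+(-1)·1+(1)·1+(2)·0+(-2)·-1 = 1
  [Θ]: (-1)·0+(-1)·1+(1)·-1+(2)·-1+(-2)·-1 = -2
  [M]: (-1)·-1+(-1)·1+(1)·-1+(2)·-1+(-2)·1 = -5
⇒ I^4 T Θ^-2 M^-5

{"I": 4, "T": 1, "Θ": -2, "M": -5}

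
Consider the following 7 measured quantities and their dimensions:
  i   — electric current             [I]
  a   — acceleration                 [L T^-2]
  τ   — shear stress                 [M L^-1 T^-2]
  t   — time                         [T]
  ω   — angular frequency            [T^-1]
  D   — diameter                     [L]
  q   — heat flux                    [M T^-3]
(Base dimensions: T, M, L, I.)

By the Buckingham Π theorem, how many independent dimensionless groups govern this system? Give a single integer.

Exponent matrix [T,M,L,I] × [i,a,τ,t,ω,D,q]:
  T: [ 0 -2 -2  1 -1  0 -3]
  M: [ 0  0  1  0  0  0  1]
  L: [ 0  1 -1  0  0  1  0]
  I: [ 1  0  0  0  0  0  0]
Row reduction gives pivot columns i,a,τ,t; rank = 4
n=7, r=4 ⇒ 3 dimensionless groups

3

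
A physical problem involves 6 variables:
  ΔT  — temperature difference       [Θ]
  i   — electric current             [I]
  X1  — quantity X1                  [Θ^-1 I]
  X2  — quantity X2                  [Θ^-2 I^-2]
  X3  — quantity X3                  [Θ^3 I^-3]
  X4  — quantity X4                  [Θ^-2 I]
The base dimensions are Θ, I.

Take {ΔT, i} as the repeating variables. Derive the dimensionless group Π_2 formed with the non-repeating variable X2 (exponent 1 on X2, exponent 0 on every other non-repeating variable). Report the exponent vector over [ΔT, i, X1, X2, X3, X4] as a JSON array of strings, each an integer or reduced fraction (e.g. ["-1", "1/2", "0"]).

["2", "2", "0", "1", "0", "0"]

Exponent matrix [Θ,I] × [ΔT,i,X1,X2,X3,X4]:
  Θ: [ 1  0 -1 -2  3 -2]
  I: [ 0  1  1 -2 -3  1]
RREF → pivots at {ΔT,i} ⇒ r = 2
Pivot set = {ΔT,i}, free = {X1,X2,X3,X4}
RREF:
  r0: [   1    0   -1   -2    3   -2]
  r1: [   0    1    1   -2   -3    1]
Fix exponent of X2 at 1, X1 at 0, X3 at 0, X4 at 0; solve each RREF row for its pivot's exponent:
  r0: exp(ΔT) + (-2)·1 = 0 ⇒ exp(ΔT) = 2
  r1: exp(i) + (-2)·1 = 0 ⇒ exp(i) = 2
Π_2 = ΔT^2 · i^2 · X2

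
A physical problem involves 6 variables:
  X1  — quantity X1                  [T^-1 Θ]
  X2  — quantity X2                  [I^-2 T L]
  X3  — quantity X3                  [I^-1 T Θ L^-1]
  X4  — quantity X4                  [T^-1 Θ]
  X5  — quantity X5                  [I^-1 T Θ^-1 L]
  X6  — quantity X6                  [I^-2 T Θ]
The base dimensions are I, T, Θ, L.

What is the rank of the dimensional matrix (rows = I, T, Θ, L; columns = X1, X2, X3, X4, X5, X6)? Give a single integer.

3

Write exponents as rows I,T,Θ,L / cols X1,X2,X3,X4,X5,X6:
  I: [ 0 -2 -1  0 -1 -2]
  T: [-1  1  1 -1  1  1]
  Θ: [ 1  0  1  1 -1  1]
  L: [ 0  1 -1  0  1  0]
Echelon form has 3 nonzero rows (pivots: X1,X2,X3)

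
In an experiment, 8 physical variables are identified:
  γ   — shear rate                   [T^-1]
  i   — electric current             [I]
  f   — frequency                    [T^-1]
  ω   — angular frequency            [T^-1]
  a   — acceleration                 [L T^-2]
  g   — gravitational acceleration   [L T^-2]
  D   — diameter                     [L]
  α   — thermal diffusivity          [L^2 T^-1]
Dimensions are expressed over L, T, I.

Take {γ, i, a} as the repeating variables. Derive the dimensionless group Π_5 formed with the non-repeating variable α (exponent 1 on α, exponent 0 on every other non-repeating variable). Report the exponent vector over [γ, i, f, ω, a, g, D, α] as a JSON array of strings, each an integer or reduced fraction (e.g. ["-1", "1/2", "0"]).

Exponent matrix [L,T,I] × [γ,i,f,ω,a,g,D,α]:
  L: [ 0  0  0  0  1  1  1  2]
  T: [-1  0 -1 -1 -2 -2  0 -1]
  I: [ 0  1  0  0  0  0  0  0]
Row reduction gives pivot columns γ,i,a; rank = 3
Pivot set = {γ,i,a}, free = {f,ω,g,D,α}
RREF:
  r0: [   1    0    1    1    0    0   -2   -3]
  r1: [   0    1    0    0    0    0    0    0]
  r2: [   0    0    0    0    1    1    1    2]
Fix exponent of α at 1, f at 0, ω at 0, g at 0, D at 0; solve each RREF row for its pivot's exponent:
  r0: exp(γ) + (-3)·1 = 0 ⇒ exp(γ) = 3
  r1: exp(i) + (0)·1 = 0 ⇒ exp(i) = 0
  r2: exp(a) + (2)·1 = 0 ⇒ exp(a) = -2
Π_5 = γ^3 · a^-2 · α

["3", "0", "0", "0", "-2", "0", "0", "1"]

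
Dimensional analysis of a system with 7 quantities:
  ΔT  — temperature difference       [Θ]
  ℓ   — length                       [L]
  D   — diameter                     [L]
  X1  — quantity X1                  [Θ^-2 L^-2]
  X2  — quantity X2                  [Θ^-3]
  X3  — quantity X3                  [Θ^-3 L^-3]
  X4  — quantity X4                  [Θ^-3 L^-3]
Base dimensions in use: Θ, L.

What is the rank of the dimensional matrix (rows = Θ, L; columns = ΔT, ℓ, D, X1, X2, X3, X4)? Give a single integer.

Exponent matrix [Θ,L] × [ΔT,ℓ,D,X1,X2,X3,X4]:
  Θ: [ 1  0  0 -2 -3 -3 -3]
  L: [ 0  1  1 -2  0 -3 -3]
Row reduction gives pivot columns ΔT,ℓ; rank = 2

2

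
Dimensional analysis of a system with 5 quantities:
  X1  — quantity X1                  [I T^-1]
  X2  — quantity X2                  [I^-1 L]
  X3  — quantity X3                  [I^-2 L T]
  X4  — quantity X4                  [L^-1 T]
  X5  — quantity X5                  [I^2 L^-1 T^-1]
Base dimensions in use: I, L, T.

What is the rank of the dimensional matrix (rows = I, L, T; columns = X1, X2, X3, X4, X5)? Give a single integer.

Exponent matrix [I,L,T] × [X1,X2,X3,X4,X5]:
  I: [ 1 -1 -2  0  2]
  L: [ 0  1  1 -1 -1]
  T: [-1  0  1  1 -1]
Row reduction gives pivot columns X1,X2; rank = 2

2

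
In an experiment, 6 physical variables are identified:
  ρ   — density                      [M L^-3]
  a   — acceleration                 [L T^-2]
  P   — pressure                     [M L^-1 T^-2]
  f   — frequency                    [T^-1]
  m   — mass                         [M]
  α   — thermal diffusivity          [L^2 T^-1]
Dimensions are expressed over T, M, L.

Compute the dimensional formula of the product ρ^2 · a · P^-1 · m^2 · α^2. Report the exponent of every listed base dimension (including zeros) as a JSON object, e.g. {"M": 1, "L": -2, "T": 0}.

Dimensional matrix (T×M×L by ρ×a×P×f×m×α):
  T: [ 0 -2 -2 -1  0 -1]
  M: [ 1  0  1  0  1  0]
  L: [-3  1 -1  0  0  2]
  [T]: (2)·0+(1)·-2+(-1)·-2+(2)·0+(2)·-1 = -2
  [M]: (2)·1+(1)·0+(-1)·1+(2)·1+(2)·0 = 3
  [L]: (2)·-3+(1)·1+(-1)·-1+(2)·0+(2)·2 = 0
⇒ T^-2 M^3

{"T": -2, "M": 3, "L": 0}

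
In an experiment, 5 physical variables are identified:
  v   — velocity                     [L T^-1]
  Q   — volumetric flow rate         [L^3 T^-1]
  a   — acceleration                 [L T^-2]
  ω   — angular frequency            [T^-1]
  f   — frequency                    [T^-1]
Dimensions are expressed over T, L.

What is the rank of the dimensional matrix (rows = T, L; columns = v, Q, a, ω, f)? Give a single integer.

2

Exponent matrix [T,L] × [v,Q,a,ω,f]:
  T: [-1 -1 -2 -1 -1]
  L: [ 1  3  1  0  0]
Echelon form has 2 nonzero rows (pivots: v,Q)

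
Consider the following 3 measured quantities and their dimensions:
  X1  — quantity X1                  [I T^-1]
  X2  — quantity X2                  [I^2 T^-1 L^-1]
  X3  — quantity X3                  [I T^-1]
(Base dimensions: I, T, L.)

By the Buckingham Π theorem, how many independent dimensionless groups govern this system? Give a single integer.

1

Dimensional matrix (I×T×L by X1×X2×X3):
  I: [ 1  2  1]
  T: [-1 -1 -1]
  L: [ 0 -1  0]
Echelon form has 2 nonzero rows (pivots: X1,X2)
n=3, r=2 ⇒ 1 dimensionless group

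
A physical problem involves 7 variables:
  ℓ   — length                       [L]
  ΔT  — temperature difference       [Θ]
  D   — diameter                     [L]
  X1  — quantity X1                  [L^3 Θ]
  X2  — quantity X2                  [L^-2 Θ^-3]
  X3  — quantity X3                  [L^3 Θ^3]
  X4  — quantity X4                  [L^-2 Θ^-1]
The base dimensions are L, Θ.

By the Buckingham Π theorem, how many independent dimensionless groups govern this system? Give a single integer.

5

Write exponents as rows L,Θ / cols ℓ,ΔT,D,X1,X2,X3,X4:
  L: [ 1  0  1  3 -2  3 -2]
  Θ: [ 0  1  0  1 -3  3 -1]
Row reduction gives pivot columns ℓ,ΔT; rank = 2
n=7, r=2 ⇒ 5 dimensionless groups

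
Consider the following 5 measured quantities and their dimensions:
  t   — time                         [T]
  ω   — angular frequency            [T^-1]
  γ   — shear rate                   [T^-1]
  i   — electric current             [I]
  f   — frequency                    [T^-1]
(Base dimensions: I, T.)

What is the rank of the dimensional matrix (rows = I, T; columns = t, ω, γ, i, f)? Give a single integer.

Exponent matrix [I,T] × [t,ω,γ,i,f]:
  I: [ 0  0  0  1  0]
  T: [ 1 -1 -1  0 -1]
Row reduction gives pivot columns t,i; rank = 2

2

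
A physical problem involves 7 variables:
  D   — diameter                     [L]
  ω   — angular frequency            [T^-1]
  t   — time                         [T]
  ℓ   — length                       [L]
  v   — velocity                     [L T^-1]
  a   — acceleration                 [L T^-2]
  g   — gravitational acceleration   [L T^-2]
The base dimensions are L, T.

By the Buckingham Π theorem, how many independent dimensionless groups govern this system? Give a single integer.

Write exponents as rows L,T / cols D,ω,t,ℓ,v,a,g:
  L: [ 1  0  0  1  1  1  1]
  T: [ 0 -1  1  0 -1 -2 -2]
Echelon form has 2 nonzero rows (pivots: D,ω)
n=7, r=2 ⇒ 5 dimensionless groups

5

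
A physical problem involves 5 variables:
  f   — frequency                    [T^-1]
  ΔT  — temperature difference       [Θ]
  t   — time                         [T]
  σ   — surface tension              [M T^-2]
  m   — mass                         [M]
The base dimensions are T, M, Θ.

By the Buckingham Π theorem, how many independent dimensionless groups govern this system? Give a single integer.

2

Dimensional matrix (T×M×Θ by f×ΔT×t×σ×m):
  T: [-1  0  1 -2  0]
  M: [ 0  0  0  1  1]
  Θ: [ 0  1  0  0  0]
RREF → pivots at {f,ΔT,σ} ⇒ r = 3
5 vars − rank 3 = 2 Π groups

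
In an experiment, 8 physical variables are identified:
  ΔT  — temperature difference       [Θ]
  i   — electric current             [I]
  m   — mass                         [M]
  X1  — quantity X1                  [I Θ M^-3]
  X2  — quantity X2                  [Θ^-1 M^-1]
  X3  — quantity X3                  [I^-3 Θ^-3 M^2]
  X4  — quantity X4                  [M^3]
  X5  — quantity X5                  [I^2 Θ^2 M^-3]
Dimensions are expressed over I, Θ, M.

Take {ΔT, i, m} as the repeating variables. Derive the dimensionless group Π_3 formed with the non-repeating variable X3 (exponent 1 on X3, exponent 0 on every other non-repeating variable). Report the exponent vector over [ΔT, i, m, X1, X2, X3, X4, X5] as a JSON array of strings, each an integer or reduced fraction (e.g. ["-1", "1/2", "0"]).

Write exponents as rows I,Θ,M / cols ΔT,i,m,X1,X2,X3,X4,X5:
  I: [ 0  1  0  1  0 -3  0  2]
  Θ: [ 1  0  0  1 -1 -3  0  2]
  M: [ 0  0  1 -3 -1  2  3 -3]
Row reduction gives pivot columns ΔT,i,m; rank = 3
Repeat: ΔT,i,m; free: X1,X2,X3,X4,X5
RREF:
  r0: [   1    0    0    1   -1   -3    0    2]
  r1: [   0    1    0    1    0   -3    0    2]
  r2: [   0    0    1   -3   -1    2    3   -3]
Fix exponent of X3 at 1, X1 at 0, X2 at 0, X4 at 0, X5 at 0; solve each RREF row for its pivot's exponent:
  r0: exp(ΔT) + (-3)·1 = 0 ⇒ exp(ΔT) = 3
  r1: exp(i) + (-3)·1 = 0 ⇒ exp(i) = 3
  r2: exp(m) + (2)·1 = 0 ⇒ exp(m) = -2
Π_3 = ΔT^3 · i^3 · m^-2 · X3

["3", "3", "-2", "0", "0", "1", "0", "0"]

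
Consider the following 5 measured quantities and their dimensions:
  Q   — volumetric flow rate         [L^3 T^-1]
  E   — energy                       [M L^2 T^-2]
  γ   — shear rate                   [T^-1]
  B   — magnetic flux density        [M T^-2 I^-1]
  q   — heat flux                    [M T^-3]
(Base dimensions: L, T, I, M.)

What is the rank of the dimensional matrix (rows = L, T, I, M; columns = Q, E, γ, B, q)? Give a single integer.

Write exponents as rows L,T,I,M / cols Q,E,γ,B,q:
  L: [ 3  2  0  0  0]
  T: [-1 -2 -1 -2 -3]
  I: [ 0  0  0 -1  0]
  M: [ 0  1  0  1  1]
Row reduction gives pivot columns Q,E,γ,B; rank = 4

4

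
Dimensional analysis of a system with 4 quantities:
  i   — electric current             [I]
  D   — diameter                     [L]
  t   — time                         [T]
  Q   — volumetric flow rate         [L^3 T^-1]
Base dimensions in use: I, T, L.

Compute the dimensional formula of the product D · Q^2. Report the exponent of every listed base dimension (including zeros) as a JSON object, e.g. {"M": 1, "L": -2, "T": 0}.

{"I": 0, "T": -2, "L": 7}

Dimensional matrix (I×T×L by i×D×t×Q):
  I: [ 1  0  0  0]
  T: [ 0  0  1 -1]
  L: [ 0  1  0  3]
  [I]: (1)·0+(2)·0 = 0
  [T]: (1)·0+(2)·-1 = -2
  [L]: (1)·1+(2)·3 = 7
⇒ T^-2 L^7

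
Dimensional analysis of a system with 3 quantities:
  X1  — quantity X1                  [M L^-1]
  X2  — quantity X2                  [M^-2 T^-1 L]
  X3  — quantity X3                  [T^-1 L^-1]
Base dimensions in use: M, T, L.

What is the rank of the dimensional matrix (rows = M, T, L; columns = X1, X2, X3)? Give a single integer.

Exponent matrix [M,T,L] × [X1,X2,X3]:
  M: [ 1 -2  0]
  T: [ 0 -1 -1]
  L: [-1  1 -1]
Row reduction gives pivot columns X1,X2; rank = 2

2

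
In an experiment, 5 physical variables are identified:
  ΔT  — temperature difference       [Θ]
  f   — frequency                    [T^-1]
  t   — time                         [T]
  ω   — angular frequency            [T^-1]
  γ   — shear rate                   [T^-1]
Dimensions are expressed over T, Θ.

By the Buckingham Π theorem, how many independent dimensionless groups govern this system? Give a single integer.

3

Write exponents as rows T,Θ / cols ΔT,f,t,ω,γ:
  T: [ 0 -1  1 -1 -1]
  Θ: [ 1  0  0  0  0]
RREF → pivots at {ΔT,f} ⇒ r = 2
n=5, r=2 ⇒ 3 dimensionless groups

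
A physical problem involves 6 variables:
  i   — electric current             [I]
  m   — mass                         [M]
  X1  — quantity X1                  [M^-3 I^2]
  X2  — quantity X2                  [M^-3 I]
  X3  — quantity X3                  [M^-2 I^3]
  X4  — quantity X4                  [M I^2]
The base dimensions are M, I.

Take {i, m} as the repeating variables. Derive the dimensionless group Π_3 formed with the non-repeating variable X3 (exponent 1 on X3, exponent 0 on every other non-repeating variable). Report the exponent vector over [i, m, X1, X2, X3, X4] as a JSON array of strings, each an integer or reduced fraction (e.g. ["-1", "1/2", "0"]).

Dimensional matrix (M×I by i×m×X1×X2×X3×X4):
  M: [ 0  1 -3 -3 -2  1]
  I: [ 1  0  2  1  3  2]
Row reduction gives pivot columns i,m; rank = 2
Pivot set = {i,m}, free = {X1,X2,X3,X4}
RREF:
  r0: [   1    0    2    1    3    2]
  r1: [   0    1   -3   -3   -2    1]
Fix exponent of X3 at 1, X1 at 0, X2 at 0, X4 at 0; solve each RREF row for its pivot's exponent:
  r0: exp(i) + (3)·1 = 0 ⇒ exp(i) = -3
  r1: exp(m) + (-2)·1 = 0 ⇒ exp(m) = 2
Π_3 = i^-3 · m^2 · X3

["-3", "2", "0", "0", "1", "0"]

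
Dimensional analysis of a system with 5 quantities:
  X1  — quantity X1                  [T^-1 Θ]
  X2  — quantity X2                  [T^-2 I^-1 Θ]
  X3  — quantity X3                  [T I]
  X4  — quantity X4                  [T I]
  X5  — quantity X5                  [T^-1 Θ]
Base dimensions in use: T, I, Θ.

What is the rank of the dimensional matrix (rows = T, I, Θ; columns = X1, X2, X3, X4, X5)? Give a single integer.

Dimensional matrix (T×I×Θ by X1×X2×X3×X4×X5):
  T: [-1 -2  1  1 -1]
  I: [ 0 -1  1  1  0]
  Θ: [ 1  1  0  0  1]
RREF → pivots at {X1,X2} ⇒ r = 2

2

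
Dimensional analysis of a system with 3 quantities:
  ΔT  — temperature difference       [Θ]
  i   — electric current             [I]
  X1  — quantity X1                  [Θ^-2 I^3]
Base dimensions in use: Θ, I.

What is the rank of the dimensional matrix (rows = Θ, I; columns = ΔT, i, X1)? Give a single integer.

2

Exponent matrix [Θ,I] × [ΔT,i,X1]:
  Θ: [ 1  0 -2]
  I: [ 0  1  3]
Row reduction gives pivot columns ΔT,i; rank = 2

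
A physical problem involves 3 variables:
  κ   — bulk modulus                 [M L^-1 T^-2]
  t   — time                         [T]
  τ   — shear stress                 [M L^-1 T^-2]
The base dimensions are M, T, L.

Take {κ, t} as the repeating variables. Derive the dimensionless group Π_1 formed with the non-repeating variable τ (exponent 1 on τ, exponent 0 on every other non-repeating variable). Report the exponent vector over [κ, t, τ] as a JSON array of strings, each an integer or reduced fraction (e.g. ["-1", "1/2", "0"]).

["-1", "0", "1"]

Exponent matrix [M,T,L] × [κ,t,τ]:
  M: [ 1  0  1]
  T: [-2  1 -2]
  L: [-1  0 -1]
RREF → pivots at {κ,t} ⇒ r = 2
Repeat: κ,t; free: τ
RREF:
  r0: [   1    0    1]
  r1: [   0    1    0]
  r2: [   0    0    0]
Fix exponent of τ at 1; solve each RREF row for its pivot's exponent:
  r0: exp(κ) + (1)·1 = 0 ⇒ exp(κ) = -1
  r1: exp(t) + (0)·1 = 0 ⇒ exp(t) = 0
Π_1 = κ^-1 · τ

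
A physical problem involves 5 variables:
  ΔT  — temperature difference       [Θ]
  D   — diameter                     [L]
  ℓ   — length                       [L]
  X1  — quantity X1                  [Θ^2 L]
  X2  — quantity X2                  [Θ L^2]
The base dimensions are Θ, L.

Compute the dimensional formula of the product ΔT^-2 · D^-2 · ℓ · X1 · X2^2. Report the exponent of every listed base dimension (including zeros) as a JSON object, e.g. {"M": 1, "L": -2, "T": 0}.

Exponent matrix [Θ,L] × [ΔT,D,ℓ,X1,X2]:
  Θ: [ 1  0  0  2  1]
  L: [ 0  1  1  1  2]
  [Θ]: (-2)·1+(-2)·0+(1)·0+(1)·2+(2)·1 = 2
  [L]: (-2)·0+(-2)·1+(1)·1+(1)·1+(2)·2 = 4
⇒ Θ^2 L^4

{"Θ": 2, "L": 4}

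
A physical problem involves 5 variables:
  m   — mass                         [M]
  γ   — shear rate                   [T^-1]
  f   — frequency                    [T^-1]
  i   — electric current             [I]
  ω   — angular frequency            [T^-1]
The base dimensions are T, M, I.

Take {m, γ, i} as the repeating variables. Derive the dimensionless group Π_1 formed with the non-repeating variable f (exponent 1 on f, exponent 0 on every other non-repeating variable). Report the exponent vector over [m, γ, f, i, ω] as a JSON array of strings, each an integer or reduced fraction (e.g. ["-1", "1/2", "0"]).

Dimensional matrix (T×M×I by m×γ×f×i×ω):
  T: [ 0 -1 -1  0 -1]
  M: [ 1  0  0  0  0]
  I: [ 0  0  0  1  0]
Row reduction gives pivot columns m,γ,i; rank = 3
Repeat: m,γ,i; free: f,ω
RREF:
  r0: [   1    0    0    0    0]
  r1: [   0    1    1    0    1]
  r2: [   0    0    0    1    0]
Fix exponent of f at 1, ω at 0; solve each RREF row for its pivot's exponent:
  r0: exp(m) + (0)·1 = 0 ⇒ exp(m) = 0
  r1: exp(γ) + (1)·1 = 0 ⇒ exp(γ) = -1
  r2: exp(i) + (0)·1 = 0 ⇒ exp(i) = 0
Π_1 = γ^-1 · f

["0", "-1", "1", "0", "0"]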